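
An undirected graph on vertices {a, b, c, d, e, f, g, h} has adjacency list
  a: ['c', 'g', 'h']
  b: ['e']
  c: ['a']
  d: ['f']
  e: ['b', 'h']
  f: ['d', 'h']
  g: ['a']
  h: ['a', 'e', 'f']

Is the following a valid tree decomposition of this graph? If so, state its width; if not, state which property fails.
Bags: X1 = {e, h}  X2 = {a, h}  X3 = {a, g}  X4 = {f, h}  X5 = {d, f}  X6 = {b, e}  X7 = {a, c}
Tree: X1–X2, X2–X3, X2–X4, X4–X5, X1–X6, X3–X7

Yes; width 1.

Checking the three conditions: (i) the bags cover all of {a, b, c, d, e, f, g, h}; (ii) for each edge, some bag contains both endpoints; (iii) the bags containing any fixed vertex form a subtree. All hold, so the decomposition is valid with width 2 − 1 = 1.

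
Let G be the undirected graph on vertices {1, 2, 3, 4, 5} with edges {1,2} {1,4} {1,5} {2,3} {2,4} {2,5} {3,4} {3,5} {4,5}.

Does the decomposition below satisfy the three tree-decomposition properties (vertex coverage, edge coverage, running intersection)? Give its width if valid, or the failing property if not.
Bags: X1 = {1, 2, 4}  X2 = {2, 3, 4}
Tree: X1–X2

No — vertex 5 appears in no bag.

A tree decomposition must satisfy three properties: every vertex lies in some bag; for every edge, both endpoints lie together in some bag; and for every vertex, the bags containing it form a connected subtree. Here vertex 5 appears in no bag, so the decomposition is invalid.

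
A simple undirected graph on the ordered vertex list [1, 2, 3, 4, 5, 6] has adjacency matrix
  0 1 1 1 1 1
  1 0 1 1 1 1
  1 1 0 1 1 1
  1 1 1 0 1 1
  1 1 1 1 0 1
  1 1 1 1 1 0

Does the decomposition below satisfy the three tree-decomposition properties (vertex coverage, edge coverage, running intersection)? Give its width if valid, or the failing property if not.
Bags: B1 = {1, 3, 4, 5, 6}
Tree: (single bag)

No — vertex 2 appears in no bag.

A tree decomposition must satisfy three properties: every vertex lies in some bag; for every edge, both endpoints lie together in some bag; and for every vertex, the bags containing it form a connected subtree. Here vertex 2 appears in no bag, so the decomposition is invalid.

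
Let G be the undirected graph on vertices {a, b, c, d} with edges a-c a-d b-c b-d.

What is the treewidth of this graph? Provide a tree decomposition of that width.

The largest bag has 3 vertices, giving width 2; this decomposition certifies tw(G) ≤ 2. The edges d–a–c–b–d form a cycle, so G is not a tree and its treewidth is at least 2. Therefore the treewidth is 2.

Treewidth 2.
Bags: B1 = {a, c, d}  B2 = {b, c, d}
Tree: B1–B2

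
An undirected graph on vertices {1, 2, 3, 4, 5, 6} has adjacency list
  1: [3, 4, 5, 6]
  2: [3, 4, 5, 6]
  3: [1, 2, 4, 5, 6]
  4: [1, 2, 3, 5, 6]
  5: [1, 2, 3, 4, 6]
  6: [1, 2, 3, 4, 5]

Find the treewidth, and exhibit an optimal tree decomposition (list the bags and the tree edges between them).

Treewidth 4.
One such decomposition:
Bags: B1 = {2, 3, 4, 5, 6}  B2 = {1, 3, 4, 5, 6}
Tree: B1–B2

Each bag holds 5 vertices, so the decomposition has width 4, which upper-bounds the treewidth. On the other hand G contains the 5-clique {1, 3, 4, 5, 6}. A clique must lie in a single bag of any decomposition, so no decomposition can have width below 4. Therefore the treewidth is 4.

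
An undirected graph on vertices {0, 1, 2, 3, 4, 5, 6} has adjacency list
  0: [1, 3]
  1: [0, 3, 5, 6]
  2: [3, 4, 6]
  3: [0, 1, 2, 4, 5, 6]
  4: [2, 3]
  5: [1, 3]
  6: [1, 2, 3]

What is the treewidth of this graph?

A width-2 tree decomposition is:
Bags: B1 = {2, 3, 6}  B2 = {1, 3, 6}  B3 = {0, 1, 3}  B4 = {1, 3, 5}  B5 = {2, 3, 4}
Tree: B1–B2, B2–B3, B3–B4, B1–B5
The largest bag has 3 vertices, giving width 2; this decomposition certifies tw(G) ≤ 2. For the lower bound, the 3 vertices {0, 1, 3} are pairwise adjacent, and any tree decomposition puts a clique entirely inside one bag — forcing width ≥ 2. Combining the bounds, tw(G) = 2.

2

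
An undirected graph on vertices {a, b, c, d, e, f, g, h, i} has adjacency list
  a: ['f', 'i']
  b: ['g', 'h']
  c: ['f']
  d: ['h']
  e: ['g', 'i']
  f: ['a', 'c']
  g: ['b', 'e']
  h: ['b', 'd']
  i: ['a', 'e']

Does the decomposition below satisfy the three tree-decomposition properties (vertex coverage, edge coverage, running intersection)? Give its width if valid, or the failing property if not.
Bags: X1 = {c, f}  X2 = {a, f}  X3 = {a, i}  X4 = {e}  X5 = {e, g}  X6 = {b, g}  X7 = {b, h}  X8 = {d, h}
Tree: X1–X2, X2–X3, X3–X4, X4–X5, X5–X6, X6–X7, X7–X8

No — edge (i,e) lies in no bag.

A tree decomposition must satisfy three properties: every vertex lies in some bag; for every edge, both endpoints lie together in some bag; and for every vertex, the bags containing it form a connected subtree. Here edge (i,e) lies in no bag, so the decomposition is invalid.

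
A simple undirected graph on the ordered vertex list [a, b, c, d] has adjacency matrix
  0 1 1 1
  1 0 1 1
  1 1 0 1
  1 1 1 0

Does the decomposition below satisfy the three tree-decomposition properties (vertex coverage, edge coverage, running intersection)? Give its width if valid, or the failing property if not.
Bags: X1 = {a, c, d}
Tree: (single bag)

A tree decomposition must satisfy three properties: every vertex lies in some bag; for every edge, both endpoints lie together in some bag; and for every vertex, the bags containing it form a connected subtree. Here vertex b appears in no bag, so the decomposition is invalid.

No — vertex b appears in no bag.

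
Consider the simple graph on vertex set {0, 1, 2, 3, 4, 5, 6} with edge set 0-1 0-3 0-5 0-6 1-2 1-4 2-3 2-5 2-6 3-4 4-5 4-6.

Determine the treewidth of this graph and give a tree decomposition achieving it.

Each bag holds 4 vertices, so the decomposition has width 3, which upper-bounds the treewidth. For the lower bound: the 4 vertex sets {0,1}, {2,3}, {4}, {5} are disjoint, each induces a connected subgraph, and every pair is joined by at least one edge of G. Contracting each set to a single vertex therefore yields K_{4} as a minor, and since treewidth is minor-monotone, tw(G) ≥ tw(K_{4}) = 3. Hence tw(G) = 3 exactly.

Treewidth 3.
One optimal decomposition is:
Bags: B1 = {0, 1, 2, 4}  B2 = {0, 2, 3, 4}  B3 = {0, 2, 4, 5}  B4 = {0, 2, 4, 6}
Tree: B1–B2, B2–B3, B3–B4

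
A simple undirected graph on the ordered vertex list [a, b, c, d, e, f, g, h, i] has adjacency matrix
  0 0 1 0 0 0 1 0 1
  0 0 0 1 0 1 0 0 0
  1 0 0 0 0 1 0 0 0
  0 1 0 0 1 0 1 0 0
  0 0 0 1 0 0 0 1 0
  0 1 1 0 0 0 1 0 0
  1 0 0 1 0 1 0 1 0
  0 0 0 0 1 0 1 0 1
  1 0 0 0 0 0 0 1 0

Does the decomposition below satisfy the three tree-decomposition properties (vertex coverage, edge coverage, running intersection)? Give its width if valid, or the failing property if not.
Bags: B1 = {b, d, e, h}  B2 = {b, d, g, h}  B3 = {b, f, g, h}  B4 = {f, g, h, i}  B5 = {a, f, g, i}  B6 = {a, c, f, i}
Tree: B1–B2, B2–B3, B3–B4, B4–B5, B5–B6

Yes; width 3.

Vertex coverage: the bags together contain {a, b, c, d, e, f, g, h, i}, the full vertex set. Edge coverage: each edge of G has both endpoints in at least one bag. Running intersection: for every vertex, the bags containing it form a connected subtree. All three properties hold, so this is a valid tree decomposition of width max|bag| − 1 = 3, and hence tw(G) ≤ 3.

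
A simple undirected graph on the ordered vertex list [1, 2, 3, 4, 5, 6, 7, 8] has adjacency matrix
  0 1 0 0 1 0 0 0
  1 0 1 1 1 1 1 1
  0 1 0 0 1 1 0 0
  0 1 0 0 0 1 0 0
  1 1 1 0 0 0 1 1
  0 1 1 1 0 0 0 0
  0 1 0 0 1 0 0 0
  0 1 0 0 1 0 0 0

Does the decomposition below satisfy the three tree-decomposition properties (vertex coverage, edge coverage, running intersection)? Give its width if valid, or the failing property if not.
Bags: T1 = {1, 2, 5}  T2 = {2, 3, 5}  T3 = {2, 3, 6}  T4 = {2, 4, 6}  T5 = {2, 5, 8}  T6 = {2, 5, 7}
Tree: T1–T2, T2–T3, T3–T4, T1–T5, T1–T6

Yes; width 2.

Every vertex of G appears in some bag (union = {1, 2, 3, 4, 5, 6, 7, 8}); every edge is covered by a bag; and for each vertex v the set of bags containing v is connected in the bag tree. The decomposition is therefore valid. The largest bag has 3 vertices, so the width is 2.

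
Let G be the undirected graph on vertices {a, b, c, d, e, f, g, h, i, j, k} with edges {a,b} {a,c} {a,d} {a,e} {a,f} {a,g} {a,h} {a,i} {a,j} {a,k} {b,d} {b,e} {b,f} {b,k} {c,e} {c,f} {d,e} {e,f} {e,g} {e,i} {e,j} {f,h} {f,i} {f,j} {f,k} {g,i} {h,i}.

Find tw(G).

3

A width-3 tree decomposition is:
Bags: B1 = {a, e, f, i}  B2 = {a, c, e, f}  B3 = {a, e, g, i}  B4 = {a, b, e, f}  B5 = {a, b, d, e}  B6 = {a, e, f, j}  B7 = {a, f, h, i}  B8 = {a, b, f, k}
Tree: B1–B2, B1–B3, B2–B4, B4–B5, B2–B6, B1–B7, B4–B8
The largest bag has 4 vertices, giving width 3; this decomposition certifies tw(G) ≤ 3. For the lower bound, the 4 vertices {a, b, d, e} are pairwise adjacent, and any tree decomposition puts a clique entirely inside one bag — forcing width ≥ 3. Combining the bounds, tw(G) = 3.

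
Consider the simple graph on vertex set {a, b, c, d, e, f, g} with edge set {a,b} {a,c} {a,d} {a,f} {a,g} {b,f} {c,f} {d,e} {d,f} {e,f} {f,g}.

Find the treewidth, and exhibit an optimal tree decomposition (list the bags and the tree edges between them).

Every bag has size at most 3, so the width is 3 − 1 = 2 and tw(G) ≤ 2. For the lower bound, the 3 vertices {d, e, f} are pairwise adjacent, and any tree decomposition puts a clique entirely inside one bag — forcing width ≥ 2. Combining the bounds, tw(G) = 2.

Treewidth 2.
One such decomposition:
Bags: B1 = {d, e, f}  B2 = {a, d, f}  B3 = {a, c, f}  B4 = {a, f, g}  B5 = {a, b, f}
Tree: B1–B2, B2–B3, B2–B4, B4–B5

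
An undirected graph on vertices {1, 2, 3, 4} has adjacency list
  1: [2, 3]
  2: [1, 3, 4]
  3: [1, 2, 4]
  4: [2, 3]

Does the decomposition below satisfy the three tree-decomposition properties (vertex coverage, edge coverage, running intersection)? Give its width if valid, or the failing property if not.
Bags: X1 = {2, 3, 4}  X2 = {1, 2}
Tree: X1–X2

A tree decomposition must satisfy three properties: every vertex lies in some bag; for every edge, both endpoints lie together in some bag; and for every vertex, the bags containing it form a connected subtree. Here edge (3,1) lies in no bag, so the decomposition is invalid.

No — edge (3,1) lies in no bag.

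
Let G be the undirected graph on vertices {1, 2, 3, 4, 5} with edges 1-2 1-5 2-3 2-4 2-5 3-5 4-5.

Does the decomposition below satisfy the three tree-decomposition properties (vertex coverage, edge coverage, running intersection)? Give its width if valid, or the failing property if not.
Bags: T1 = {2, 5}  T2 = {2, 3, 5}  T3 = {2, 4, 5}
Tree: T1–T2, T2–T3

A tree decomposition must satisfy three properties: every vertex lies in some bag; for every edge, both endpoints lie together in some bag; and for every vertex, the bags containing it form a connected subtree. Here vertex 1 appears in no bag, so the decomposition is invalid.

No — vertex 1 appears in no bag.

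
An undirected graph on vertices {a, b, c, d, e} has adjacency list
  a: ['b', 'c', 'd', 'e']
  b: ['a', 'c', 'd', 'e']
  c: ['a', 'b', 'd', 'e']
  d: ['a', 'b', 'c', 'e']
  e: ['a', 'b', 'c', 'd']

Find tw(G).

A width-4 tree decomposition is:
Bags: B1 = {a, b, c, d, e}
Tree: (single bag)
A single bag containing all 5 vertices is trivially a valid decomposition of width 4. On the other hand G contains the 5-clique {a, b, c, d, e}. A clique must lie in a single bag of any decomposition, so no decomposition can have width below 4. The upper and lower bounds meet at 4, so that is the treewidth.

4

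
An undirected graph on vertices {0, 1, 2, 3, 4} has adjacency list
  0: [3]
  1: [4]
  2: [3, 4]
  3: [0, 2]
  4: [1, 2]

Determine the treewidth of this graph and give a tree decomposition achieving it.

Treewidth 1.
Bags: B1 = {0, 3}  B2 = {2, 3}  B3 = {2, 4}  B4 = {1, 4}
Tree: B1–B2, B2–B3, B3–B4

Every bag has size at most 2, so the width is 2 − 1 = 1 and tw(G) ≤ 1. Since G has at least one edge (e.g. 0–3), it is not an edgeless graph, so tw(G) ≥ 1. Therefore the treewidth is 1.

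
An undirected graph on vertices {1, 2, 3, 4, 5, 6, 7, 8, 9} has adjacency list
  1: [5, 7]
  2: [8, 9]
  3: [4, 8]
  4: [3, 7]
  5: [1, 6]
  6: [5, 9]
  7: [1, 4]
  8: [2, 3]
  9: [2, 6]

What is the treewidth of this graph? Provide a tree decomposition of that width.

Treewidth 2.
One optimal decomposition is:
Bags: B1 = {2, 8, 9}  B2 = {6, 8, 9}  B3 = {5, 6, 8}  B4 = {1, 5, 8}  B5 = {1, 7, 8}  B6 = {4, 7, 8}  B7 = {3, 4, 8}
Tree: B1–B2, B2–B3, B3–B4, B4–B5, B5–B6, B6–B7

Every bag has size at most 3, so the width is 3 − 1 = 2 and tw(G) ≤ 2. Since 8–2–9–6–5–1–7–4–3–8 is a cycle in G, G is not acyclic. Forests are exactly the graphs of treewidth ≤ 1, so tw(G) ≥ 2. Combining the bounds, tw(G) = 2.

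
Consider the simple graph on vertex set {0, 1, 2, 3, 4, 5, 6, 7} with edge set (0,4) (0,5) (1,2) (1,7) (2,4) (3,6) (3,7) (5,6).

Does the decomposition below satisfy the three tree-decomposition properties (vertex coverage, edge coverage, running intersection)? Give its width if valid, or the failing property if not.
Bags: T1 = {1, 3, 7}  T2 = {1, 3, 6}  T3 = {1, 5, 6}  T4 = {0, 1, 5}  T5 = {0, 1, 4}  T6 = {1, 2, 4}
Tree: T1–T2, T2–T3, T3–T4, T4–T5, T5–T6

Vertex coverage: the bags together contain {0, 1, 2, 3, 4, 5, 6, 7}, the full vertex set. Edge coverage: each edge of G has both endpoints in at least one bag. Running intersection: for every vertex, the bags containing it form a connected subtree. All three properties hold, so this is a valid tree decomposition of width max|bag| − 1 = 2, and hence tw(G) ≤ 2.

Yes; width 2.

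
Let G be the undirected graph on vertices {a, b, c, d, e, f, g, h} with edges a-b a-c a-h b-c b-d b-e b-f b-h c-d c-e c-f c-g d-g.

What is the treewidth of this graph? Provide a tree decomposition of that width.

Each bag holds 3 vertices, so the decomposition has width 2, which upper-bounds the treewidth. On the other hand G contains the 3-clique {c, d, g}. A clique must lie in a single bag of any decomposition, so no decomposition can have width below 2. Hence tw(G) = 2 exactly.

Treewidth 2.
Bags: B1 = {b, c, f}  B2 = {b, c, e}  B3 = {b, c, d}  B4 = {c, d, g}  B5 = {a, b, c}  B6 = {a, b, h}
Tree: B1–B2, B2–B3, B3–B4, B1–B5, B5–B6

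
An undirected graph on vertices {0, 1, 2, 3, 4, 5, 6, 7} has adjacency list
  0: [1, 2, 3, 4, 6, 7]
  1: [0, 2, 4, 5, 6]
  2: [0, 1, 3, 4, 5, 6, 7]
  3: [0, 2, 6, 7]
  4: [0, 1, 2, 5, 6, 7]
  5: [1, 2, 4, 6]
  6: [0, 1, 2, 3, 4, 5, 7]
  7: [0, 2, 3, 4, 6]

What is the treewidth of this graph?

4

A width-4 tree decomposition is:
Bags: B1 = {0, 1, 2, 4, 6}  B2 = {0, 2, 4, 6, 7}  B3 = {1, 2, 4, 5, 6}  B4 = {0, 2, 3, 6, 7}
Tree: B1–B2, B1–B3, B2–B4
Each bag holds 5 vertices, so the decomposition has width 4, which upper-bounds the treewidth. Conversely, {0, 2, 3, 6, 7} is a clique of size 5, and the vertices of any clique must share a bag in every tree decomposition; so some bag has ≥ 5 vertices and tw(G) ≥ 4. Combining the bounds, tw(G) = 4.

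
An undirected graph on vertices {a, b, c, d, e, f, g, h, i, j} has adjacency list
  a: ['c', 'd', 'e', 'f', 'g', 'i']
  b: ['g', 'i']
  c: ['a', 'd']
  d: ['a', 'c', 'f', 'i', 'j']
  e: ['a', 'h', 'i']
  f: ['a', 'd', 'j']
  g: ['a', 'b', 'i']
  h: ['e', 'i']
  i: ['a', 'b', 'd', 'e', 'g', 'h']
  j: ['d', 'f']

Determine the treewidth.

2

A width-2 tree decomposition is:
Bags: B1 = {a, d, i}  B2 = {a, e, i}  B3 = {a, d, f}  B4 = {a, c, d}  B5 = {d, f, j}  B6 = {e, h, i}  B7 = {a, g, i}  B8 = {b, g, i}
Tree: B1–B2, B1–B3, B3–B4, B3–B5, B2–B6, B1–B7, B7–B8
Every bag has size at most 3, so the width is 3 − 1 = 2 and tw(G) ≤ 2. On the other hand G contains the 3-clique {d, f, j}. A clique must lie in a single bag of any decomposition, so no decomposition can have width below 2. The upper and lower bounds meet at 2, so that is the treewidth.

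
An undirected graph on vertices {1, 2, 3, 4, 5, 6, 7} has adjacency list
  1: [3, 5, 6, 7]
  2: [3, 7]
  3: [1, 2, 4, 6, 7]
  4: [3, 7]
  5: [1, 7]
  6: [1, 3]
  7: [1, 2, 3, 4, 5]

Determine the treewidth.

2

A width-2 tree decomposition is:
Bags: B1 = {2, 3, 7}  B2 = {1, 3, 7}  B3 = {3, 4, 7}  B4 = {1, 3, 6}  B5 = {1, 5, 7}
Tree: B1–B2, B1–B3, B2–B4, B2–B5
The largest bag has 3 vertices, giving width 2; this decomposition certifies tw(G) ≤ 2. Conversely, {1, 3, 6} is a clique of size 3, and the vertices of any clique must share a bag in every tree decomposition; so some bag has ≥ 3 vertices and tw(G) ≥ 2. The upper and lower bounds meet at 2, so that is the treewidth.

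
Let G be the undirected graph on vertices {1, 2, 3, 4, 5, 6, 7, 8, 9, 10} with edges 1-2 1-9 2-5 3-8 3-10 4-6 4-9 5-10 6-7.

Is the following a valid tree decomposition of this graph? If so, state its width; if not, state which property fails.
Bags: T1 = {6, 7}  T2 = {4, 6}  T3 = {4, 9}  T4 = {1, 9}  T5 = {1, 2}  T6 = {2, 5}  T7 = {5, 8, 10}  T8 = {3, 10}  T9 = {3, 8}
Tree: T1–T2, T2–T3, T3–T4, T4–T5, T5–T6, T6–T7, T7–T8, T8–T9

No — bags containing vertex 8 are not connected in the tree.

A tree decomposition must satisfy three properties: every vertex lies in some bag; for every edge, both endpoints lie together in some bag; and for every vertex, the bags containing it form a connected subtree. Here bags containing vertex 8 are not connected in the tree, so the decomposition is invalid.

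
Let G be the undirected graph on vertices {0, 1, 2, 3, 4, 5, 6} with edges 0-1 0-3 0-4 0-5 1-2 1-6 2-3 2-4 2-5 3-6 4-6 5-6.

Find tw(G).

3

A width-3 tree decomposition is:
Bags: B1 = {0, 2, 4, 6}  B2 = {0, 2, 3, 6}  B3 = {0, 1, 2, 6}  B4 = {0, 2, 5, 6}
Tree: B1–B2, B2–B3, B3–B4
Each bag holds 4 vertices, so the decomposition has width 3, which upper-bounds the treewidth. For the lower bound: the 4 vertex sets {2,4}, {0,3}, {6}, {1} are disjoint, each induces a connected subgraph, and every pair is joined by at least one edge of G. Contracting each set to a single vertex therefore yields K_{4} as a minor, and since treewidth is minor-monotone, tw(G) ≥ tw(K_{4}) = 3. The upper and lower bounds meet at 3, so that is the treewidth.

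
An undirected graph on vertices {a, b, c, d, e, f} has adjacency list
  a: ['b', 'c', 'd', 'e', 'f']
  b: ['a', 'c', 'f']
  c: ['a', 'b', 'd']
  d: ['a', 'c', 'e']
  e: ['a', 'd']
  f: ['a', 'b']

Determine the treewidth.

2

A width-2 tree decomposition is:
Bags: B1 = {a, c, d}  B2 = {a, b, c}  B3 = {a, b, f}  B4 = {a, d, e}
Tree: B1–B2, B2–B3, B1–B4
The largest bag has 3 vertices, giving width 2; this decomposition certifies tw(G) ≤ 2. Conversely, {a, d, e} is a clique of size 3, and the vertices of any clique must share a bag in every tree decomposition; so some bag has ≥ 3 vertices and tw(G) ≥ 2. Combining the bounds, tw(G) = 2.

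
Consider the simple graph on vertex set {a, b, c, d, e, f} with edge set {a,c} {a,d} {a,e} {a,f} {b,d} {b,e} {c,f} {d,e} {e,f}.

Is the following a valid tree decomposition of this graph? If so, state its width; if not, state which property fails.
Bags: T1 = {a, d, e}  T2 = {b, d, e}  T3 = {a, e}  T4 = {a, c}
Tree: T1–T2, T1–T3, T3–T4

No — vertex f appears in no bag.

A tree decomposition must satisfy three properties: every vertex lies in some bag; for every edge, both endpoints lie together in some bag; and for every vertex, the bags containing it form a connected subtree. Here vertex f appears in no bag, so the decomposition is invalid.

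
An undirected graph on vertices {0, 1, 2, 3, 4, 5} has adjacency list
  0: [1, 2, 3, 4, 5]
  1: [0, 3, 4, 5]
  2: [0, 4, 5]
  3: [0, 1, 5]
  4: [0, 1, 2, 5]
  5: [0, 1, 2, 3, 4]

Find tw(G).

A width-3 tree decomposition is:
Bags: B1 = {0, 1, 4, 5}  B2 = {0, 1, 3, 5}  B3 = {0, 2, 4, 5}
Tree: B1–B2, B1–B3
The largest bag has 4 vertices, giving width 3; this decomposition certifies tw(G) ≤ 3. For the lower bound, the 4 vertices {0, 1, 3, 5} are pairwise adjacent, and any tree decomposition puts a clique entirely inside one bag — forcing width ≥ 3. Hence tw(G) = 3 exactly.

3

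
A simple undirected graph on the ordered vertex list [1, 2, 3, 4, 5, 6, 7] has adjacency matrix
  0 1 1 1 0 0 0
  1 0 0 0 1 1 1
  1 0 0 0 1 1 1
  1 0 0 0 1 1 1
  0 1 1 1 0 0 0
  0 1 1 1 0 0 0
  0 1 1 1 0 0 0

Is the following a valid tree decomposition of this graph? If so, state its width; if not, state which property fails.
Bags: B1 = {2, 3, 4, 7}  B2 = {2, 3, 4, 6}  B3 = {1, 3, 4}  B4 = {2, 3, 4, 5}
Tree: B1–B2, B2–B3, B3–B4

No — edge (2,1) lies in no bag.

A tree decomposition must satisfy three properties: every vertex lies in some bag; for every edge, both endpoints lie together in some bag; and for every vertex, the bags containing it form a connected subtree. Here edge (2,1) lies in no bag, so the decomposition is invalid.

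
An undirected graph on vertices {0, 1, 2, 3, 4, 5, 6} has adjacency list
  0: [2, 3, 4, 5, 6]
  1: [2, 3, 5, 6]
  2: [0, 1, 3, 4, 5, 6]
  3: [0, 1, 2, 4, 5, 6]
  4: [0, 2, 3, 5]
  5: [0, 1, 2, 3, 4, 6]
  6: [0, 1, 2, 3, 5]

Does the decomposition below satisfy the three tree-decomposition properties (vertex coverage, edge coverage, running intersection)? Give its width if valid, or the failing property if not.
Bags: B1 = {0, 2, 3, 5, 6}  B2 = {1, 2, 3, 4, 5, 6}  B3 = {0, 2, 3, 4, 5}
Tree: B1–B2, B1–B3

A tree decomposition must satisfy three properties: every vertex lies in some bag; for every edge, both endpoints lie together in some bag; and for every vertex, the bags containing it form a connected subtree. Here bags containing vertex 4 are not connected in the tree, so the decomposition is invalid.

No — bags containing vertex 4 are not connected in the tree.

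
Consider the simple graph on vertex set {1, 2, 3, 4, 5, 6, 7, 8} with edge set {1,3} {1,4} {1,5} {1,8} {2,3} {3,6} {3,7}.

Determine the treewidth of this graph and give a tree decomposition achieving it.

Treewidth 1.
One optimal decomposition is:
Bags: B1 = {3, 7}  B2 = {2, 3}  B3 = {1, 3}  B4 = {1, 8}  B5 = {1, 5}  B6 = {3, 6}  B7 = {1, 4}
Tree: B1–B2, B1–B3, B3–B4, B3–B5, B1–B6, B5–B7

The largest bag has 2 vertices, giving width 1; this decomposition certifies tw(G) ≤ 1. Since G has at least one edge (e.g. 7–3), it is not an edgeless graph, so tw(G) ≥ 1. Combining the bounds, tw(G) = 1.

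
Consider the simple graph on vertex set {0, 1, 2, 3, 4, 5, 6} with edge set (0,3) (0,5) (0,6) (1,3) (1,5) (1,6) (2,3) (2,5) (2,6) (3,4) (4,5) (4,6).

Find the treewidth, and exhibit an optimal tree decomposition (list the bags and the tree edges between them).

Treewidth 3.
One optimal decomposition is:
Bags: B1 = {1, 3, 5, 6}  B2 = {2, 3, 5, 6}  B3 = {3, 4, 5, 6}  B4 = {0, 3, 5, 6}
Tree: B1–B2, B2–B3, B3–B4

Every bag has size at most 4, so the width is 4 − 1 = 3 and tw(G) ≤ 3. For the lower bound: the 4 vertex sets {1,5}, {2,3}, {6}, {4} are disjoint, each induces a connected subgraph, and every pair is joined by at least one edge of G. Contracting each set to a single vertex therefore yields K_{4} as a minor, and since treewidth is minor-monotone, tw(G) ≥ tw(K_{4}) = 3. The upper and lower bounds meet at 3, so that is the treewidth.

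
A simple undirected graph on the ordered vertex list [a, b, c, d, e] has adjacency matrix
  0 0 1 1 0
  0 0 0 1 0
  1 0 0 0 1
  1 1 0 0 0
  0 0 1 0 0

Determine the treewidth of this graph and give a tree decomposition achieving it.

Treewidth 1.
One optimal decomposition is:
Bags: B1 = {c, e}  B2 = {a, c}  B3 = {a, d}  B4 = {b, d}
Tree: B1–B2, B2–B3, B3–B4

The largest bag has 2 vertices, giving width 1; this decomposition certifies tw(G) ≤ 1. G has an edge, so its treewidth is at least 1. Combining the bounds, tw(G) = 1.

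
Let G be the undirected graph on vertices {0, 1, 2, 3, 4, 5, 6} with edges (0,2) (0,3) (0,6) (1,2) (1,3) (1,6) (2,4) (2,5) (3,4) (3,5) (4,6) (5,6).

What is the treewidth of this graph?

3

A width-3 tree decomposition is:
Bags: B1 = {0, 2, 3, 6}  B2 = {2, 3, 4, 6}  B3 = {1, 2, 3, 6}  B4 = {2, 3, 5, 6}
Tree: B1–B2, B2–B3, B3–B4
Every bag has size at most 4, so the width is 4 − 1 = 3 and tw(G) ≤ 3. For the lower bound: the 4 vertex sets {0,3}, {2,4}, {6}, {1} are disjoint, each induces a connected subgraph, and every pair is joined by at least one edge of G. Contracting each set to a single vertex therefore yields K_{4} as a minor, and since treewidth is minor-monotone, tw(G) ≥ tw(K_{4}) = 3. Therefore the treewidth is 3.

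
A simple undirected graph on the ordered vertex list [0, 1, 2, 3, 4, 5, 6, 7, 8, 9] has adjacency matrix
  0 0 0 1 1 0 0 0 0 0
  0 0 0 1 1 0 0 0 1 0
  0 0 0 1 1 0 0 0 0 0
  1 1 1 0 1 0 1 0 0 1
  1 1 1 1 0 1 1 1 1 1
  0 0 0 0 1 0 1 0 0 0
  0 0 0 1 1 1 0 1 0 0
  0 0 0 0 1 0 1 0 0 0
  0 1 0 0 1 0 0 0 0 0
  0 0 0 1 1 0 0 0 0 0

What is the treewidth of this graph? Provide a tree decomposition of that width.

The largest bag has 3 vertices, giving width 2; this decomposition certifies tw(G) ≤ 2. For the lower bound, the 3 vertices {1, 4, 8} are pairwise adjacent, and any tree decomposition puts a clique entirely inside one bag — forcing width ≥ 2. Hence tw(G) = 2 exactly.

Treewidth 2.
One such decomposition:
Bags: B1 = {3, 4, 9}  B2 = {3, 4, 6}  B3 = {4, 6, 7}  B4 = {1, 3, 4}  B5 = {2, 3, 4}  B6 = {4, 5, 6}  B7 = {0, 3, 4}  B8 = {1, 4, 8}
Tree: B1–B2, B2–B3, B2–B4, B4–B5, B3–B6, B4–B7, B4–B8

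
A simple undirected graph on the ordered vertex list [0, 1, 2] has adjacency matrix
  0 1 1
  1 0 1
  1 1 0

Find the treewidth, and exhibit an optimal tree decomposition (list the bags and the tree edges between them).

Treewidth 2.
One optimal decomposition is:
Bags: B1 = {0, 1, 2}
Tree: (single bag)

A single bag containing all 3 vertices is trivially a valid decomposition of width 2. On the other hand G contains the 3-clique {0, 1, 2}. A clique must lie in a single bag of any decomposition, so no decomposition can have width below 2. Combining the bounds, tw(G) = 2.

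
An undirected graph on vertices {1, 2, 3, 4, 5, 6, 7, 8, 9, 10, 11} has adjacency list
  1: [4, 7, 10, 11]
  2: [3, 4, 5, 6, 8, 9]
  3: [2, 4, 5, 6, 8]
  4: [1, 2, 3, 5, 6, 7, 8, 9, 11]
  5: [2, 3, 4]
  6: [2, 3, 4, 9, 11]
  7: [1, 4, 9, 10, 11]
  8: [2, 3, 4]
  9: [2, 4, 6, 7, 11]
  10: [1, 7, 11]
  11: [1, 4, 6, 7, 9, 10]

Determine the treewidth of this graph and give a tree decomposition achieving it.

Treewidth 3.
One such decomposition:
Bags: B1 = {4, 6, 9, 11}  B2 = {2, 4, 6, 9}  B3 = {4, 7, 9, 11}  B4 = {1, 4, 7, 11}  B5 = {2, 3, 4, 6}  B6 = {2, 3, 4, 5}  B7 = {1, 7, 10, 11}  B8 = {2, 3, 4, 8}
Tree: B1–B2, B1–B3, B3–B4, B2–B5, B5–B6, B4–B7, B5–B8

The largest bag has 4 vertices, giving width 3; this decomposition certifies tw(G) ≤ 3. Conversely, {1, 7, 10, 11} is a clique of size 4, and the vertices of any clique must share a bag in every tree decomposition; so some bag has ≥ 4 vertices and tw(G) ≥ 3. Hence tw(G) = 3 exactly.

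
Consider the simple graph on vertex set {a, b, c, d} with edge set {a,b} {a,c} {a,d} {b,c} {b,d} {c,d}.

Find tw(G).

A width-3 tree decomposition is:
Bags: B1 = {a, b, c, d}
Tree: (single bag)
A single bag containing all 4 vertices is trivially a valid decomposition of width 3. On the other hand G contains the 4-clique {a, b, c, d}. A clique must lie in a single bag of any decomposition, so no decomposition can have width below 3. Combining the bounds, tw(G) = 3.

3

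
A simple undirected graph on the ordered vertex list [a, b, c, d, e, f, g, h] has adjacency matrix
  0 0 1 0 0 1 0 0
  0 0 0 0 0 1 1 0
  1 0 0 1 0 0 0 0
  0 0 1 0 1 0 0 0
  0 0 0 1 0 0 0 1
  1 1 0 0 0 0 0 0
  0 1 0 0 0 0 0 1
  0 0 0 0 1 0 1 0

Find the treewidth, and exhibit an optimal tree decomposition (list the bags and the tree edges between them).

Treewidth 2.
One such decomposition:
Bags: B1 = {a, c, f}  B2 = {c, d, f}  B3 = {d, e, f}  B4 = {e, f, h}  B5 = {f, g, h}  B6 = {b, f, g}
Tree: B1–B2, B2–B3, B3–B4, B4–B5, B5–B6

Each bag holds 3 vertices, so the decomposition has width 2, which upper-bounds the treewidth. The edges f–a–c–d–e–h–g–b–f form a cycle, so G is not a tree and its treewidth is at least 2. Combining the bounds, tw(G) = 2.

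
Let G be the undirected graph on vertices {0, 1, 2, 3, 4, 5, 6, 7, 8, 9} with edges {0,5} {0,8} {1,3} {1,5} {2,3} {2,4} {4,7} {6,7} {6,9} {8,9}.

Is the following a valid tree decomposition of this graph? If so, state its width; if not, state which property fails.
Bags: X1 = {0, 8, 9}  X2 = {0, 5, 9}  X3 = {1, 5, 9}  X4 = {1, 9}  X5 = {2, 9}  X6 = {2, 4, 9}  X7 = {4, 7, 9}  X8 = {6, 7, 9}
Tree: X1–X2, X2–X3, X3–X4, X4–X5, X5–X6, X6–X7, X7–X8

No — vertex 3 appears in no bag.

A tree decomposition must satisfy three properties: every vertex lies in some bag; for every edge, both endpoints lie together in some bag; and for every vertex, the bags containing it form a connected subtree. Here vertex 3 appears in no bag, so the decomposition is invalid.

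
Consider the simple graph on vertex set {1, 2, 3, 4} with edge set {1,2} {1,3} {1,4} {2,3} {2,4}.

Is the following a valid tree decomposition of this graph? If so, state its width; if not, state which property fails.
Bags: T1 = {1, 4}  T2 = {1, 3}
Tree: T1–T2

No — vertex 2 appears in no bag.

A tree decomposition must satisfy three properties: every vertex lies in some bag; for every edge, both endpoints lie together in some bag; and for every vertex, the bags containing it form a connected subtree. Here vertex 2 appears in no bag, so the decomposition is invalid.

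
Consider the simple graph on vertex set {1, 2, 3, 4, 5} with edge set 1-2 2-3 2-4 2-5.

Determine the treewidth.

1

A width-1 tree decomposition is:
Bags: B1 = {2, 3}  B2 = {1, 2}  B3 = {2, 4}  B4 = {2, 5}
Tree: B1–B2, B2–B3, B3–B4
Each bag holds 2 vertices, so the decomposition has width 1, which upper-bounds the treewidth. Any graph with an edge has treewidth ≥ 1, and G has the edge 3–2. Therefore the treewidth is 1.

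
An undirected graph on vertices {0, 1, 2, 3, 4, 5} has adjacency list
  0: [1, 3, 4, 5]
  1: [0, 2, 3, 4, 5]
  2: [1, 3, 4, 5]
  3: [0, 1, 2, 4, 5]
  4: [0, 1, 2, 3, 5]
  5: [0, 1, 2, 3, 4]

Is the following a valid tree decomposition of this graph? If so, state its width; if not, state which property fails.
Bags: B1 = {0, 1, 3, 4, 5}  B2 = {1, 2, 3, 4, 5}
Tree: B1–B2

Checking the three conditions: (i) the bags cover all of {0, 1, 2, 3, 4, 5}; (ii) for each edge, some bag contains both endpoints; (iii) the bags containing any fixed vertex form a subtree. All hold, so the decomposition is valid with width 5 − 1 = 4.

Yes; width 4.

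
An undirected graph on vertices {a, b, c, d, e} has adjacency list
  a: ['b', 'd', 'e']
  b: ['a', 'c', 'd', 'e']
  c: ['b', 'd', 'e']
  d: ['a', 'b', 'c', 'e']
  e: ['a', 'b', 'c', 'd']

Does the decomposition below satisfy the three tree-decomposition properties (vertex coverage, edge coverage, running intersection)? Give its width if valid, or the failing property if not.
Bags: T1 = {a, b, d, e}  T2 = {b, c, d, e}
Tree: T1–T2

Every vertex of G appears in some bag (union = {a, b, c, d, e}); every edge is covered by a bag; and for each vertex v the set of bags containing v is connected in the bag tree. The decomposition is therefore valid. The largest bag has 4 vertices, so the width is 3.

Yes; width 3.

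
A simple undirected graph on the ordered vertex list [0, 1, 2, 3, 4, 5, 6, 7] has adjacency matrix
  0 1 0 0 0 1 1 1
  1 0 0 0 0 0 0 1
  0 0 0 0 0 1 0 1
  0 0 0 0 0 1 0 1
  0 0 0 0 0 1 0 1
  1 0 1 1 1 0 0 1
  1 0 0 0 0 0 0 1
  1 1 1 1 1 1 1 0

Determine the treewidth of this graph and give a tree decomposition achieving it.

Every bag has size at most 3, so the width is 3 − 1 = 2 and tw(G) ≤ 2. On the other hand G contains the 3-clique {0, 1, 7}. A clique must lie in a single bag of any decomposition, so no decomposition can have width below 2. Combining the bounds, tw(G) = 2.

Treewidth 2.
One such decomposition:
Bags: B1 = {4, 5, 7}  B2 = {0, 5, 7}  B3 = {3, 5, 7}  B4 = {2, 5, 7}  B5 = {0, 1, 7}  B6 = {0, 6, 7}
Tree: B1–B2, B1–B3, B1–B4, B2–B5, B2–B6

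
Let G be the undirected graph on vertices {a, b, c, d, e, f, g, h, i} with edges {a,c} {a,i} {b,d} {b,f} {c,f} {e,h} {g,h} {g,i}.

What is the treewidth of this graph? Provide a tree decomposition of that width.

Treewidth 1.
Bags: B1 = {e, h}  B2 = {g, h}  B3 = {g, i}  B4 = {a, i}  B5 = {a, c}  B6 = {c, f}  B7 = {b, f}  B8 = {b, d}
Tree: B1–B2, B2–B3, B3–B4, B4–B5, B5–B6, B6–B7, B7–B8

Each bag holds 2 vertices, so the decomposition has width 1, which upper-bounds the treewidth. G has an edge, so its treewidth is at least 1. The upper and lower bounds meet at 1, so that is the treewidth.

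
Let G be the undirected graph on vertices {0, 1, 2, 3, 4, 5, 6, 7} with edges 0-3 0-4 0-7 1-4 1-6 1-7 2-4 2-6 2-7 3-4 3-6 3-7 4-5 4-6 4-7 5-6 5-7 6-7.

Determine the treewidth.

3

A width-3 tree decomposition is:
Bags: B1 = {2, 4, 6, 7}  B2 = {1, 4, 6, 7}  B3 = {3, 4, 6, 7}  B4 = {0, 3, 4, 7}  B5 = {4, 5, 6, 7}
Tree: B1–B2, B2–B3, B3–B4, B1–B5
Each bag holds 4 vertices, so the decomposition has width 3, which upper-bounds the treewidth. On the other hand G contains the 4-clique {0, 3, 4, 7}. A clique must lie in a single bag of any decomposition, so no decomposition can have width below 3. Therefore the treewidth is 3.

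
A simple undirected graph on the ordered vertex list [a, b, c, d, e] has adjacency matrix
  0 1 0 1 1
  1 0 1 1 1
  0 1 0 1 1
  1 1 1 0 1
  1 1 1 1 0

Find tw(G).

A width-3 tree decomposition is:
Bags: B1 = {b, c, d, e}  B2 = {a, b, d, e}
Tree: B1–B2
Each bag holds 4 vertices, so the decomposition has width 3, which upper-bounds the treewidth. For the lower bound, the 4 vertices {b, c, d, e} are pairwise adjacent, and any tree decomposition puts a clique entirely inside one bag — forcing width ≥ 3. Therefore the treewidth is 3.

3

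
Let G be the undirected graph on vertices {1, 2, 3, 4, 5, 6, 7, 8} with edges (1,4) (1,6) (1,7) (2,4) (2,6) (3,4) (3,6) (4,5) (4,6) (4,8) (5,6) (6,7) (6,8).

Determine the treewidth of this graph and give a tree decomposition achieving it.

Treewidth 2.
Bags: B1 = {3, 4, 6}  B2 = {1, 4, 6}  B3 = {4, 5, 6}  B4 = {2, 4, 6}  B5 = {4, 6, 8}  B6 = {1, 6, 7}
Tree: B1–B2, B1–B3, B2–B4, B2–B5, B2–B6

Each bag holds 3 vertices, so the decomposition has width 2, which upper-bounds the treewidth. On the other hand G contains the 3-clique {1, 4, 6}. A clique must lie in a single bag of any decomposition, so no decomposition can have width below 2. Therefore the treewidth is 2.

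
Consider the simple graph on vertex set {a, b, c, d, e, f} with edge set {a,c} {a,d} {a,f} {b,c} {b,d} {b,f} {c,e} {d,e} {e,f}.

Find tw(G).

A width-3 tree decomposition is:
Bags: B1 = {c, d, e, f}  B2 = {b, c, d, f}  B3 = {a, c, d, f}
Tree: B1–B2, B2–B3
The largest bag has 4 vertices, giving width 3; this decomposition certifies tw(G) ≤ 3. For the lower bound: the 4 vertex sets {d,e}, {b,f}, {c}, {a} are disjoint, each induces a connected subgraph, and every pair is joined by at least one edge of G. Contracting each set to a single vertex therefore yields K_{4} as a minor, and since treewidth is minor-monotone, tw(G) ≥ tw(K_{4}) = 3. Combining the bounds, tw(G) = 3.

3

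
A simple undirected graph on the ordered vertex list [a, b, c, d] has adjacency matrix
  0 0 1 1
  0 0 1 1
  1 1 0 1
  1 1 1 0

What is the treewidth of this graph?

A width-2 tree decomposition is:
Bags: B1 = {a, c, d}  B2 = {b, c, d}
Tree: B1–B2
Every bag has size at most 3, so the width is 3 − 1 = 2 and tw(G) ≤ 2. For the lower bound, the 3 vertices {a, c, d} are pairwise adjacent, and any tree decomposition puts a clique entirely inside one bag — forcing width ≥ 2. Combining the bounds, tw(G) = 2.

2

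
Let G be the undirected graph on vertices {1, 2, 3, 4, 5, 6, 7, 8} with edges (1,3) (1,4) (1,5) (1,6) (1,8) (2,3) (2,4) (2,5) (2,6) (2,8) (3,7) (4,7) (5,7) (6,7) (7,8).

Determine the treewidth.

3

A width-3 tree decomposition is:
Bags: B1 = {1, 2, 3, 7}  B2 = {1, 2, 7, 8}  B3 = {1, 2, 5, 7}  B4 = {1, 2, 4, 7}  B5 = {1, 2, 6, 7}
Tree: B1–B2, B2–B3, B3–B4, B4–B5
Every bag has size at most 4, so the width is 4 − 1 = 3 and tw(G) ≤ 3. For the lower bound: the 4 vertex sets {3,7}, {1,8}, {2}, {5} are disjoint, each induces a connected subgraph, and every pair is joined by at least one edge of G. Contracting each set to a single vertex therefore yields K_{4} as a minor, and since treewidth is minor-monotone, tw(G) ≥ tw(K_{4}) = 3. The upper and lower bounds meet at 3, so that is the treewidth.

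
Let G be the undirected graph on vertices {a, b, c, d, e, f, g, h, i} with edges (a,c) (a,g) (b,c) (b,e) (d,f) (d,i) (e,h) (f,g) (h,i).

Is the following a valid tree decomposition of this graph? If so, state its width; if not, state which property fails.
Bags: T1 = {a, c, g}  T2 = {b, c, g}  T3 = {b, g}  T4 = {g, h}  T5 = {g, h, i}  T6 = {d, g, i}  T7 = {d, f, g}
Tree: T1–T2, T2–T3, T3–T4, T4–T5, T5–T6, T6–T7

A tree decomposition must satisfy three properties: every vertex lies in some bag; for every edge, both endpoints lie together in some bag; and for every vertex, the bags containing it form a connected subtree. Here vertex e appears in no bag, so the decomposition is invalid.

No — vertex e appears in no bag.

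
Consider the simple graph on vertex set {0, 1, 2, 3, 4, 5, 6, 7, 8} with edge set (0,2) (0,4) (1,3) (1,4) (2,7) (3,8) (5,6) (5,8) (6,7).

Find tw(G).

2

A width-2 tree decomposition is:
Bags: B1 = {0, 2, 7}  B2 = {0, 4, 7}  B3 = {1, 4, 7}  B4 = {1, 3, 7}  B5 = {3, 7, 8}  B6 = {5, 7, 8}  B7 = {5, 6, 7}
Tree: B1–B2, B2–B3, B3–B4, B4–B5, B5–B6, B6–B7
Each bag holds 3 vertices, so the decomposition has width 2, which upper-bounds the treewidth. The edges 7–2–0–4–1–3–8–5–6–7 form a cycle, so G is not a tree and its treewidth is at least 2. Combining the bounds, tw(G) = 2.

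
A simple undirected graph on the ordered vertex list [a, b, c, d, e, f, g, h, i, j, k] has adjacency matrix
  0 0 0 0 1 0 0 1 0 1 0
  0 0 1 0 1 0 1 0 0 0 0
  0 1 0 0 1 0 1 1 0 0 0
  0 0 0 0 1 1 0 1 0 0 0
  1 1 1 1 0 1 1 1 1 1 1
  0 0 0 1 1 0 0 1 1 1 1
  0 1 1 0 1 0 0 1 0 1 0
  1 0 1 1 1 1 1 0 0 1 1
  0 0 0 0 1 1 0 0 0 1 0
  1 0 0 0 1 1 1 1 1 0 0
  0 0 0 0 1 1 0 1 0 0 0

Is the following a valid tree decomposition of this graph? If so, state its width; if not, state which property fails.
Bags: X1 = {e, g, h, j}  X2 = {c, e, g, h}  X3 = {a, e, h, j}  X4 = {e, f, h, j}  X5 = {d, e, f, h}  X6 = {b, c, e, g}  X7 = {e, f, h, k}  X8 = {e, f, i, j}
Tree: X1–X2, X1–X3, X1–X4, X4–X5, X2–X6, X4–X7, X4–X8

Vertex coverage: the bags together contain {a, b, c, d, e, f, g, h, i, j, k}, the full vertex set. Edge coverage: each edge of G has both endpoints in at least one bag. Running intersection: for every vertex, the bags containing it form a connected subtree. All three properties hold, so this is a valid tree decomposition of width max|bag| − 1 = 3, and hence tw(G) ≤ 3.

Yes; width 3.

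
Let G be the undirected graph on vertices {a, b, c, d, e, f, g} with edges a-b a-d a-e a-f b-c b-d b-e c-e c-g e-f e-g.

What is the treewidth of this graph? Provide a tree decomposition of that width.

Treewidth 2.
Bags: B1 = {a, b, e}  B2 = {a, e, f}  B3 = {b, c, e}  B4 = {a, b, d}  B5 = {c, e, g}
Tree: B1–B2, B1–B3, B1–B4, B3–B5

The largest bag has 3 vertices, giving width 2; this decomposition certifies tw(G) ≤ 2. Conversely, {a, b, d} is a clique of size 3, and the vertices of any clique must share a bag in every tree decomposition; so some bag has ≥ 3 vertices and tw(G) ≥ 2. Therefore the treewidth is 2.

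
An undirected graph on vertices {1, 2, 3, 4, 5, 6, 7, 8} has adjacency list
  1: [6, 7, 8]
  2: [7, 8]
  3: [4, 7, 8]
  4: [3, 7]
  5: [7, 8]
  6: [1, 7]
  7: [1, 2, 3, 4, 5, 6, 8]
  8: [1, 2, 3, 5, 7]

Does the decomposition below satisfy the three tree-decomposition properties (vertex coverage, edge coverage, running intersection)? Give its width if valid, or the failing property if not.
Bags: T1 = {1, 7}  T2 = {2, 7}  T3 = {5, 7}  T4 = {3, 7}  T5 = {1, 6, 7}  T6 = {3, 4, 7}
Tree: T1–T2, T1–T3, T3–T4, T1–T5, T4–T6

A tree decomposition must satisfy three properties: every vertex lies in some bag; for every edge, both endpoints lie together in some bag; and for every vertex, the bags containing it form a connected subtree. Here vertex 8 appears in no bag, so the decomposition is invalid.

No — vertex 8 appears in no bag.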